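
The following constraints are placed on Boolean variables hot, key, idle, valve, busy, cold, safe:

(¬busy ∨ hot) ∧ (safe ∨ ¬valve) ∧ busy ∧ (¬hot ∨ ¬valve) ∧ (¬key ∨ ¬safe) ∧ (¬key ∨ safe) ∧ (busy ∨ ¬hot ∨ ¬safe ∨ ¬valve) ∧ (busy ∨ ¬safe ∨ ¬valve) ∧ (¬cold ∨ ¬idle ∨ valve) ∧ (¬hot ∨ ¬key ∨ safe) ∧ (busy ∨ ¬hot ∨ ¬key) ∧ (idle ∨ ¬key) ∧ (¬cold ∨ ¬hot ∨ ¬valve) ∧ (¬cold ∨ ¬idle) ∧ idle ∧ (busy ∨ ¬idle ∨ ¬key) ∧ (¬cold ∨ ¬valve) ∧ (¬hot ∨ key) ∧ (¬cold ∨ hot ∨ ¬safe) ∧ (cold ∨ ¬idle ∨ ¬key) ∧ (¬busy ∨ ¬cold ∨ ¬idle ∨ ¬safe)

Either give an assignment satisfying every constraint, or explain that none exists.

Case idle = True:
  (busy) forces busy = True.
  (¬busy ∨ hot) forces hot = True.
  (¬hot ∨ ¬valve) forces valve = False.
  (¬cold ∨ ¬idle ∨ valve) forces cold = False.
  (¬hot ∨ key) forces key = True.
  Clause (cold ∨ ¬idle ∨ ¬key) is falsified — contradiction.
Case idle = False:
  Clause (idle) is falsified — contradiction.
Both cases fail, so the formula is unsatisfiable.

Unsatisfiable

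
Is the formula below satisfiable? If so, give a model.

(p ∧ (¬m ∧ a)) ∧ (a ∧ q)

a: True, m: False, q: True, p: True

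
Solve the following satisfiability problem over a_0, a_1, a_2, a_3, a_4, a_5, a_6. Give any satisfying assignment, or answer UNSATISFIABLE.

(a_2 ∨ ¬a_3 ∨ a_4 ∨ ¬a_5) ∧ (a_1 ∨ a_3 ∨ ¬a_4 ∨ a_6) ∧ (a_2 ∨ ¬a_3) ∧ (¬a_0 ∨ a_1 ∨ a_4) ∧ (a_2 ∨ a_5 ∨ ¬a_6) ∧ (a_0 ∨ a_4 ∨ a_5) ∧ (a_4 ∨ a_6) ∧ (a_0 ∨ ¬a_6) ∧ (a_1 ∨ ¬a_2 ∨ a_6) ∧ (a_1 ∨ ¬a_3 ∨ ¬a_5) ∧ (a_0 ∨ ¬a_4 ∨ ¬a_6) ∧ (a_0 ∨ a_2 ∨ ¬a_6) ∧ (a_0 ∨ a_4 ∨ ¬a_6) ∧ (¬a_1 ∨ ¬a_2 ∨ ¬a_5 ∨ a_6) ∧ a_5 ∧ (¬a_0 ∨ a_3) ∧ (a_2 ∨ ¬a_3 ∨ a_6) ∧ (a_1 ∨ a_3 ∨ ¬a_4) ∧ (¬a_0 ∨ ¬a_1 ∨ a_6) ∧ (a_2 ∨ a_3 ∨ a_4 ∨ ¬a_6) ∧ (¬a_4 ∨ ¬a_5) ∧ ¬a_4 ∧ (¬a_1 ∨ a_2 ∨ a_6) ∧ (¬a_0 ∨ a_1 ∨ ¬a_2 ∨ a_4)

a_0: True, a_1: True, a_2: True, a_3: True, a_4: False, a_5: True, a_6: True

Unit clause (a_5) forces a_5 = True.
In (¬a_4 ∨ ¬a_5) only ¬a_4 is left, so a_4 = False.
In (a_4 ∨ a_6) only a_6 is left, so a_6 = True.
In (a_0 ∨ ¬a_6) only a_0 is left, so a_0 = True.
In (¬a_0 ∨ a_3) only a_3 is left, so a_3 = True.
In (a_2 ∨ ¬a_3 ∨ a_4 ∨ ¬a_5) only a_2 is left, so a_2 = True.
In (¬a_0 ∨ a_1 ∨ a_4) only a_1 is left, so a_1 = True.
All clauses satisfied.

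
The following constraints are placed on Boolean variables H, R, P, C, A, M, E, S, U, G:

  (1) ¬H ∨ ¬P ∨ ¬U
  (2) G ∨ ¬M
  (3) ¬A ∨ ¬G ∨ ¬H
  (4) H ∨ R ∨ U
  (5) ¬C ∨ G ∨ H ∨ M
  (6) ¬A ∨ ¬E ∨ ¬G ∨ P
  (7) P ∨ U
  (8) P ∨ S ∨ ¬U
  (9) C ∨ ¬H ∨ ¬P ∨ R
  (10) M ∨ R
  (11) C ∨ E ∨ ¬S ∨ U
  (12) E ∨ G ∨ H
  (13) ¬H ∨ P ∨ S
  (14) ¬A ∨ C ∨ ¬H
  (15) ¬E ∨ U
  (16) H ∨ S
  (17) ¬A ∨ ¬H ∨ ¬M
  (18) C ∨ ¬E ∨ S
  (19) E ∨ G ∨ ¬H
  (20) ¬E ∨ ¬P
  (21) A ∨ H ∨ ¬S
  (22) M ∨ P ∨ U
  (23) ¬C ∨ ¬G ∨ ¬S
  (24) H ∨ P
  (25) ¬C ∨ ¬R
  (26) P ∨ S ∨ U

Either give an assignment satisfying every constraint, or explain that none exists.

Set H = True.
Set R = True.
  then (¬C ∨ ¬R) forces C = False.
  then (¬A ∨ C ∨ ¬H) forces A = False.
Set P = False.
  then (P ∨ U) forces U = True.
  then (P ∨ S ∨ ¬U) forces S = True.
Set M = True.
  then (G ∨ ¬M) forces G = True.
Set E = True.
All clauses satisfied.

H = True, R = True, P = False, C = False, A = False, M = True, E = True, S = True, U = True, G = True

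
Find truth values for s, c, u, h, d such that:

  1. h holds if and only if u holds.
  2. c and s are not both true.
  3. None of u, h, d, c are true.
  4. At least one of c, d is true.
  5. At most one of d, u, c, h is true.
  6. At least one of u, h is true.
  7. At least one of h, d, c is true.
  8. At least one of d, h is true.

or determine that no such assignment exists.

The formula is unsatisfiable.

Case u = True:
  Constraint (3) is violated (u=T) — contradiction.
Case u = False:
  (1) with u=F forces h = False.
  Constraint (6) is violated (u=F, h=F) — contradiction.
Both cases fail — unsatisfiable.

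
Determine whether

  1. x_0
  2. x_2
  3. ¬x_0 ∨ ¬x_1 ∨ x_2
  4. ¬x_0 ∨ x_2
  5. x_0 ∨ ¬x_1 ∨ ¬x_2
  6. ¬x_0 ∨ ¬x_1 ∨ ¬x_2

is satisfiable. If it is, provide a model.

Unit clause (x_0) forces x_0 = True.
Unit clause (x_2) forces x_2 = True.
In (¬x_0 ∨ ¬x_1 ∨ ¬x_2) only ¬x_1 is left, so x_1 = False.
Check each clause:
  (x_0): x_0 holds.
  (x_2): x_2 holds.
  (¬x_0 ∨ ¬x_1 ∨ x_2): ¬x_1 holds.
  (¬x_0 ∨ x_2): x_2 holds.
  (x_0 ∨ ¬x_1 ∨ ¬x_2): x_0 holds.
  (¬x_0 ∨ ¬x_1 ∨ ¬x_2): ¬x_1 holds.
All clauses satisfied.

x_0: True, x_1: False, x_2: True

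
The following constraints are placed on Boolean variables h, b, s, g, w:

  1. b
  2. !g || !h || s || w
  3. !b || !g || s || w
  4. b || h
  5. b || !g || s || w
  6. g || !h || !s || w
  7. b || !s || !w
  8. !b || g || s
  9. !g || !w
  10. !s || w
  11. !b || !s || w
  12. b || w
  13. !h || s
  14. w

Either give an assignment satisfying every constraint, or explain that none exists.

Unit clause (b) forces b = True.
Unit clause (w) forces w = True.
In (!g || !w) only !g is left, so g = False.
In (!b || g || s) only s is left, so s = True.
Set h = False.
All clauses satisfied.

h=F, b=T, s=T, g=F, w=T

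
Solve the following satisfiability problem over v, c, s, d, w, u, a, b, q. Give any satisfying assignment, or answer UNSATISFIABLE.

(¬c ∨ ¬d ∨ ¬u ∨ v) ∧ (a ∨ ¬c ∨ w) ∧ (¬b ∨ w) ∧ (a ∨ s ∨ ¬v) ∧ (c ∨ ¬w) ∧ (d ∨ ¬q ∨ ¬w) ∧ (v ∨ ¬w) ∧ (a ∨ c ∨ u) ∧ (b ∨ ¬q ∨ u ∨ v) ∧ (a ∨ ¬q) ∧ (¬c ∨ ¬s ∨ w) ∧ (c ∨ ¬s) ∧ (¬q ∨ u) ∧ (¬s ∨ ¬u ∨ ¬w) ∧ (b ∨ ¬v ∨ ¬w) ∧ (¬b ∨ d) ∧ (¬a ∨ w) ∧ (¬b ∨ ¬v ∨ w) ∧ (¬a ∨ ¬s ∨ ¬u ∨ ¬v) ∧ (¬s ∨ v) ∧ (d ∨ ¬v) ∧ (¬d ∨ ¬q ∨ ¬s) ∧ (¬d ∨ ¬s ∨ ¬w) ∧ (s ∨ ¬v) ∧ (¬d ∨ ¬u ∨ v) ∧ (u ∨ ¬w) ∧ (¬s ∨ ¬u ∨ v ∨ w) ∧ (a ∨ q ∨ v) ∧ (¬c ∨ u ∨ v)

Unsatisfiable — no assignment works.

Case v = True:
  (d ∨ ¬v) forces d = True.
  (s ∨ ¬v) forces s = True.
  (c ∨ ¬s) forces c = True.
  (¬c ∨ ¬s ∨ w) forces w = True.
  Clause (¬d ∨ ¬s ∨ ¬w) is falsified — contradiction.
Case v = False:
  (v ∨ ¬w) forces w = False.
  (¬b ∨ w) forces b = False.
  (¬a ∨ w) forces a = False.
  (a ∨ ¬c ∨ w) forces c = False.
  (a ∨ c ∨ u) forces u = True.
  (a ∨ ¬q) forces q = False.
  Clause (a ∨ q ∨ v) is falsified — contradiction.
Both cases fail, so the formula is unsatisfiable.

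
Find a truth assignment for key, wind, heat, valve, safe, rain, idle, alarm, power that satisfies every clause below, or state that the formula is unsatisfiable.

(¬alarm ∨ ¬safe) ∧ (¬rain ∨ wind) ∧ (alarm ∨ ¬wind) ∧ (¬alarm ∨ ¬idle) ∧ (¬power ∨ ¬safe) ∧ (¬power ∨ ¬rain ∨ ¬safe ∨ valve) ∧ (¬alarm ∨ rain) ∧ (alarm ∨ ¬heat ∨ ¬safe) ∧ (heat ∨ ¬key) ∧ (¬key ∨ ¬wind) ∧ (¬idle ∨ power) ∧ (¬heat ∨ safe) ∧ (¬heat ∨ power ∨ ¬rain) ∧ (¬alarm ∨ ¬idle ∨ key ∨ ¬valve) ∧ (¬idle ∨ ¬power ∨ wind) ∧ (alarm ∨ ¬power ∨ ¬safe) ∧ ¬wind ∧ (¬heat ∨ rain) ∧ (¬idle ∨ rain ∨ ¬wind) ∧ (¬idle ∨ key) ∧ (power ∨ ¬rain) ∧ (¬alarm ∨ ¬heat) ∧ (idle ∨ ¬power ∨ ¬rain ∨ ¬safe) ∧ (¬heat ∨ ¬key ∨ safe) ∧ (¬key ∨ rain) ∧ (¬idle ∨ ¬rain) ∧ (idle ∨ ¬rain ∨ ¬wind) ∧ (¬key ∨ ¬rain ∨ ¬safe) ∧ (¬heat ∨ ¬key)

key = False, wind = False, heat = False, valve = True, safe = False, rain = False, idle = False, alarm = False, power = True

Unit clause (¬wind) forces wind = False.
In (¬rain ∨ wind) only ¬rain is left, so rain = False.
In (¬alarm ∨ rain) only ¬alarm is left, so alarm = False.
In (¬heat ∨ rain) only ¬heat is left, so heat = False.
In (¬key ∨ rain) only ¬key is left, so key = False.
In (¬idle ∨ key) only ¬idle is left, so idle = False.
Set valve = True.
Set safe = False.
Set power = True.
All clauses satisfied.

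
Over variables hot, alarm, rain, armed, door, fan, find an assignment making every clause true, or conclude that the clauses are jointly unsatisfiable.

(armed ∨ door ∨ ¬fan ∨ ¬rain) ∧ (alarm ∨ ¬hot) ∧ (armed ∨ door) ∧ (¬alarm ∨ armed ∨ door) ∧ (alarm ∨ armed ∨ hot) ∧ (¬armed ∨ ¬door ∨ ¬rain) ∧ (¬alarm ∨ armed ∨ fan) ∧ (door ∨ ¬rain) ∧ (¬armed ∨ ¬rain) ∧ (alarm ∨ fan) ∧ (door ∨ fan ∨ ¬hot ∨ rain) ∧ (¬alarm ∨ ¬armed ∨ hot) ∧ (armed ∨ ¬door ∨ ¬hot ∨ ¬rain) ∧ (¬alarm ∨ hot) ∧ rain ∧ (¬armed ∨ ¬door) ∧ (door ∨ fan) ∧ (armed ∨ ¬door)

The formula is unsatisfiable.

Case rain = True:
  (door ∨ ¬rain) forces door = True.
  (¬armed ∨ ¬door ∨ ¬rain) forces armed = False.
  Clause (armed ∨ ¬door) is falsified — contradiction.
Case rain = False:
  Clause (rain) is falsified — contradiction.
Both cases fail, so the formula is unsatisfiable.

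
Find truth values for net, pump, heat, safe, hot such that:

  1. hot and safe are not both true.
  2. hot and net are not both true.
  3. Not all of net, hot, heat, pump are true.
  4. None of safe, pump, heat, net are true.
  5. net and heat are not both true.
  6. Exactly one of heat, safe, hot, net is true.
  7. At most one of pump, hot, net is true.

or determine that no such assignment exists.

net=F, pump=F, heat=F, safe=F, hot=T

  (1) hot=T, safe=F — not both ✓
  (2) hot=T, net=F — not both ✓
  (3) {net, hot, heat, pump}: 1/4 true — not all ✓
  (4) {safe, pump, heat, net}: 0 true — none ✓
  (5) net=F, heat=F — not both ✓
  (6) {heat, safe, hot, net}: 1 true — exactly one ✓
  (7) {pump, hot, net}: 1 true — at most one ✓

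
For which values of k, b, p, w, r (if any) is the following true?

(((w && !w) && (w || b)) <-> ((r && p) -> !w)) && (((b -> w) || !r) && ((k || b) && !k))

k: False, b: True, p: True, w: True, r: True

  ((w && !w) && (w || b)) <-> ((r && p) -> !w) = True
    (w && !w) && (w || b) = False
      w && !w = False
        !w = False
      w || b = True
    (r && p) -> !w = False
      r && p = True
      !w = False
  ((b -> w) || !r) && ((k || b) && !k) = True
    (b -> w) || !r = True
      b -> w = True
      !r = False
    (k || b) && !k = True
      k || b = True
      !k = True
Both conjuncts True, so the formula holds.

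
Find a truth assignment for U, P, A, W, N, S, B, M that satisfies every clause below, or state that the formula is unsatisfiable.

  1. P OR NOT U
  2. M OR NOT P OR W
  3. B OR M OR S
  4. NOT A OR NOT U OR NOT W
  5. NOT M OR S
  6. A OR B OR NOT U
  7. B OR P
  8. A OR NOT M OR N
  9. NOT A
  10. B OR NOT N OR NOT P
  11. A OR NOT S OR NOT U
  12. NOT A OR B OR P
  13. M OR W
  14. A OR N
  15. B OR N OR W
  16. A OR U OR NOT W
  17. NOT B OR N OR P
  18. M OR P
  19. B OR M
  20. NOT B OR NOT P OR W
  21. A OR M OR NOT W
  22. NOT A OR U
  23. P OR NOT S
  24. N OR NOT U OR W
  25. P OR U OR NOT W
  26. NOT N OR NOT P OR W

Unsatisfiable — no assignment works.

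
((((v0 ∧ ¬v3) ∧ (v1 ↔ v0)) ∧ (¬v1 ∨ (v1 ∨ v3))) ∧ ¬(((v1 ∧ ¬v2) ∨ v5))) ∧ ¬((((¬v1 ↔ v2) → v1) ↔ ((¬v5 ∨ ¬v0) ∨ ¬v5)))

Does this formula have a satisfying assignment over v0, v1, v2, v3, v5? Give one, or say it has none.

Case v5 = True: the conjunct ¬(((v1 ∧ ¬v2) ∨ v5)) becomes ¬(((v1 ∧ ¬v2) ∨ True)) = False.
Case v5 = False: the formula simplifies to ((((v0 ∧ ¬v3) ∧ (v1 ↔ v0)) ∧ (¬v1 ∨ (v1 ∨ v3))) ∧ ¬((v1 ∧ ¬v2))) ∧ ¬(((¬v1 ↔ v2) → v1)).
  v1 = True: the conjunct ¬(((¬v1 ↔ v2) → v1)) becomes ¬((¬v2 → True)) = False.
  v1 = False: simplifies to ((v0 ∧ ¬v3) ∧ ¬v0) ∧ ¬(¬v2).
    v0 = True: the conjunct ¬v0 is False.
    v0 = False: the conjunct v0 is False.
Both cases fail — unsatisfiable.

Unsatisfiable — no assignment works.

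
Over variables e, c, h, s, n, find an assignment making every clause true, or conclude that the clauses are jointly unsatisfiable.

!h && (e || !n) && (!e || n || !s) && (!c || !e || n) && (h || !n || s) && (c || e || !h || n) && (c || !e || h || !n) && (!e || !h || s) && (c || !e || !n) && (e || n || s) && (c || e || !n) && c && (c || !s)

e = False; c = True; h = False; s = True; n = False

Unit clause (!h) forces h = False.
Unit clause (c) forces c = True.
Set e = False.
  then (e || !n) forces n = False.
  then (e || n || s) forces s = True.
All clauses satisfied.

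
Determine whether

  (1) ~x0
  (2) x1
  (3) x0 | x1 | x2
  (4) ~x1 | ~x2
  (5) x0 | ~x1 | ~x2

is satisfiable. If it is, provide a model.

x0 = False, x1 = True, x2 = False

Unit clause (~x0) forces x0 = False.
Unit clause (x1) forces x1 = True.
In (~x1 | ~x2) only ~x2 is left, so x2 = False.
Check each clause:
  (~x0): ~x0 holds.
  (x1): x1 holds.
  (x0 | x1 | x2): x1 holds.
  (~x1 | ~x2): ~x2 holds.
  (x0 | ~x1 | ~x2): ~x2 holds.
All clauses satisfied.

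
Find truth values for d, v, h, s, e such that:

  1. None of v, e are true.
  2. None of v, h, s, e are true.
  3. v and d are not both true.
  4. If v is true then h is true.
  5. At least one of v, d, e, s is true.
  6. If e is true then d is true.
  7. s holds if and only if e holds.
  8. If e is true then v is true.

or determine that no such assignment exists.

d = True; v = False; h = False; s = False; e = False

  (1) {v, e}: 0 true — none ✓
  (2) {v, h, s, e}: 0 true — none ✓
  (3) v=F, d=T — not both ✓
  (4) v=F ⇒ h: vacuous ✓
  (5) {v, d, e, s}: 1 true — at least one ✓
  (6) e=F ⇒ d: vacuous ✓
  (7) s=F, e=F — same ✓
  (8) e=F ⇒ v: vacuous ✓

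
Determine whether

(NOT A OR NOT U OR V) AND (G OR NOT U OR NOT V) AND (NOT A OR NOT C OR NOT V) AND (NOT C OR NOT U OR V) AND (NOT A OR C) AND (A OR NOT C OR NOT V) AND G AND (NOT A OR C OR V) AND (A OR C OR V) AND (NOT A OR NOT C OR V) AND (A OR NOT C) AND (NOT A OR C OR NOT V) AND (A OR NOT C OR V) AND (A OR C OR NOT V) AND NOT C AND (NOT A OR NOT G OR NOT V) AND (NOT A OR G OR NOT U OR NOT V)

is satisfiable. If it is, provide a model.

No satisfying assignment exists.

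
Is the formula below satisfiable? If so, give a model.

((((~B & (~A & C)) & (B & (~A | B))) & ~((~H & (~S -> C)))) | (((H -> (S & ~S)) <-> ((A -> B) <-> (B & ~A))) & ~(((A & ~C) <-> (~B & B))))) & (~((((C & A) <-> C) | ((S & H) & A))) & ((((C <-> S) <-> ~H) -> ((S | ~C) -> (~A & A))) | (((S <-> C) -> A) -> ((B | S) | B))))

Case C = True: the formula simplifies to ((((~B & ~A) & (B & (~A | B))) & ~(~H)) | (((H -> (S & ~S)) <-> ((A -> B) <-> (B & ~A))) & ~(~((~B & B))))) & (~((A | ((S & H) & A))) & (((S <-> ~H) -> (S -> (~A & A))) | ((S -> A) -> ((B | S) | B)))).
  B = True: the conjunct (((~B & ~A) & (B & (~A | B))) & ~(~H)) | (((H -> (S & ~S)) <-> ((A -> B) <-> (B & ~A))) & ~(~((~B & B)))) becomes (False & ~(~H)) | (((H -> (S & ~S)) <-> ~A) & False) = False.
  B = False: the conjunct (((~B & ~A) & (B & (~A | B))) & ~(~H)) | (((H -> (S & ~S)) <-> ((A -> B) <-> (B & ~A))) & ~(~((~B & B)))) becomes (False & ~(~H)) | (((H -> (S & ~S)) <-> A) & False) = False.
Case C = False: the conjunct ~((((C & A) <-> C) | ((S & H) & A))) becomes ~((True | ((S & H) & A))) = False.
Both cases fail — unsatisfiable.

UNSATISFIABLE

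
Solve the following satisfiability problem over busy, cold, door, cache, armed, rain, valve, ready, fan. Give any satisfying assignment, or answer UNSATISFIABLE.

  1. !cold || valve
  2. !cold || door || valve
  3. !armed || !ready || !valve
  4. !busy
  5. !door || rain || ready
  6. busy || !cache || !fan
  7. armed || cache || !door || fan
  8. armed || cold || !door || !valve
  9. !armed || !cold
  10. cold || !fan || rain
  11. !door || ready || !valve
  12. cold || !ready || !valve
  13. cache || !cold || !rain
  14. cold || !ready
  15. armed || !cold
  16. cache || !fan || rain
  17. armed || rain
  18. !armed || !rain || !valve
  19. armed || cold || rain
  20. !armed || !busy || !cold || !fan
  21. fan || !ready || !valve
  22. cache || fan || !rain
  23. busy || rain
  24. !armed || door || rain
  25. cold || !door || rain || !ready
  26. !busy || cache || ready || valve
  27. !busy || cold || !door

busy = False, cold = False, door = False, cache = False, armed = False, rain = True, valve = True, ready = False, fan = True

Unit clause (!busy) forces busy = False.
In (busy || rain) only rain is left, so rain = True.
Try cold = True:
  (!cold || valve) forces valve = True.
  (!armed || !cold) forces armed = False.
  clause (armed || !cold) is falsified — backtrack.
So cold = False.
  then (cold || !ready) forces ready = False.
Set door = False.
Set cache = False.
  then (cache || fan || !rain) forces fan = True.
Set armed = False.
Set valve = True.
All clauses satisfied.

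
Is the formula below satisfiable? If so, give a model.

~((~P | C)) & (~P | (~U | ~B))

B: False; U: True; P: True; C: False

  ~((~P | C)) = True
    ~P | C = False
      ~P = False
  ~P | (~U | ~B) = True
    ~P = False
    ~U | ~B = True
      ~U = False
      ~B = True
Both conjuncts True, so the formula holds.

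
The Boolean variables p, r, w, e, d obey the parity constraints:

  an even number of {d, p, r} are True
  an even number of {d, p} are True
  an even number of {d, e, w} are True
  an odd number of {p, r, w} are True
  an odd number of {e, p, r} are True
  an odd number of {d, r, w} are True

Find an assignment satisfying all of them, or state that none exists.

p: False, r: False, w: True, e: True, d: False

{d, p, r}: 0 true → even ✓
{d, p}: 0 true → even ✓
{d, e, w}: 2 true → even ✓
{p, r, w}: 1 true → odd ✓
{e, p, r}: 1 true → odd ✓
{d, r, w}: 1 true → odd ✓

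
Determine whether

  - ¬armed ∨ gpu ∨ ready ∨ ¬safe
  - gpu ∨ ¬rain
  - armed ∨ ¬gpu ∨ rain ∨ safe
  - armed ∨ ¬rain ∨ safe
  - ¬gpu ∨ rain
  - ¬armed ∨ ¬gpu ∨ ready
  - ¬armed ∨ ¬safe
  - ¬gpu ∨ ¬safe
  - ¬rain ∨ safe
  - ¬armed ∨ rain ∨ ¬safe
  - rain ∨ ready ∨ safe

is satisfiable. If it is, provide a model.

armed = True, rain = False, gpu = False, safe = False, ready = True

Set armed = True.
  then (¬armed ∨ ¬safe) forces safe = False.
  then (¬rain ∨ safe) forces rain = False.
  then (rain ∨ ready ∨ safe) forces ready = True.
  then (¬gpu ∨ rain) forces gpu = False.
All clauses satisfied.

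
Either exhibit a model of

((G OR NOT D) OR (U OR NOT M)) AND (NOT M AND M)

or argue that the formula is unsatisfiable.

UNSATISFIABLE

Case M = True: the conjunct NOT M is False.
Case M = False: the conjunct M is False.
Both cases fail — unsatisfiable.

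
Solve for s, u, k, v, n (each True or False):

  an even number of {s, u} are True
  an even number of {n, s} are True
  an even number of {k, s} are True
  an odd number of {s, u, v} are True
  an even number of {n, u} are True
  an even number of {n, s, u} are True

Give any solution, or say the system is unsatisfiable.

s = False; u = False; k = False; v = True; n = False

{s, u}: 0 true → even ✓
{n, s}: 0 true → even ✓
{k, s}: 0 true → even ✓
{s, u, v}: 1 true → odd ✓
{n, u}: 0 true → even ✓
{n, s, u}: 0 true → even ✓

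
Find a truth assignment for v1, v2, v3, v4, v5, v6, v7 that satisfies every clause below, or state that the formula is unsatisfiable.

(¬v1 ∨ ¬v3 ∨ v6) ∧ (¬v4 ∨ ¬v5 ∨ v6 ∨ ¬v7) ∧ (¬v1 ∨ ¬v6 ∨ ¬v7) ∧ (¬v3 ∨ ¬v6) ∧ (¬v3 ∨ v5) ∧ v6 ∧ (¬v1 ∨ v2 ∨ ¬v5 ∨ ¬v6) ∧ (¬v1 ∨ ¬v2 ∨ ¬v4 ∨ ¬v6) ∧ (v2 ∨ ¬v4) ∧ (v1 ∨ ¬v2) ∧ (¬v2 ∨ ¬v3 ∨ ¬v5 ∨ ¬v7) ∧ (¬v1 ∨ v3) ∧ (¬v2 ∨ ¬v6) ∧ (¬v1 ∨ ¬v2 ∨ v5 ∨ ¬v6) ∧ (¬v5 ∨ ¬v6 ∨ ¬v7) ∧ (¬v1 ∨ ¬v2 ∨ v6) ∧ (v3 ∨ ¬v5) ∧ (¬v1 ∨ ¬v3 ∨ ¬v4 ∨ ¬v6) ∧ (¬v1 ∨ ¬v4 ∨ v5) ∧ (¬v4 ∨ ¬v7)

Unit clause (v6) forces v6 = True.
In (¬v2 ∨ ¬v6) only ¬v2 is left, so v2 = False.
In (¬v3 ∨ ¬v6) only ¬v3 is left, so v3 = False.
In (v2 ∨ ¬v4) only ¬v4 is left, so v4 = False.
In (¬v1 ∨ v3) only ¬v1 is left, so v1 = False.
In (v3 ∨ ¬v5) only ¬v5 is left, so v5 = False.
Set v7 = True.
All clauses satisfied.

v1: False, v2: False, v3: False, v4: False, v5: False, v6: True, v7: True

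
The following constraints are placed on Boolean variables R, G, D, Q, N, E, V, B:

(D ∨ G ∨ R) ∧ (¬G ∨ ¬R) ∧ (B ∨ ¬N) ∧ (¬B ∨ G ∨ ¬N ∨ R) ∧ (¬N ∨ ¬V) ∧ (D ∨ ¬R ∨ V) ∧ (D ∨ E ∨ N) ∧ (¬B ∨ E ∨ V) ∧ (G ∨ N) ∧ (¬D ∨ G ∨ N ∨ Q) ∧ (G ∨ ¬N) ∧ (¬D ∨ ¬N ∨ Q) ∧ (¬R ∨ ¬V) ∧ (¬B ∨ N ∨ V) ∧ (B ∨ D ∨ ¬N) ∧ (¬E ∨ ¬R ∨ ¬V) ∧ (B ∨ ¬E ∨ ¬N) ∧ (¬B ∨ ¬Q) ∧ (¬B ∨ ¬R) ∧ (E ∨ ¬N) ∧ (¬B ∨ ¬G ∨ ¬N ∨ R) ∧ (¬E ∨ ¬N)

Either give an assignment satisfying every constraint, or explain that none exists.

R: False; G: True; D: True; Q: False; N: False; E: True; V: False; B: False

Try R = True:
  (¬G ∨ ¬R) forces G = False.
  (G ∨ N) forces N = True.
  clause (G ∨ ¬N) is falsified — backtrack.
So R = False.
Try G = False:
  (D ∨ G ∨ R) forces D = True.
  (G ∨ N) forces N = True.
  clause (G ∨ ¬N) is falsified — backtrack.
So G = True.
Set D = True.
Set Q = False.
  then (¬D ∨ ¬N ∨ Q) forces N = False.
Set E = True.
Set V = False.
  then (¬B ∨ N ∨ V) forces B = False.
All clauses satisfied.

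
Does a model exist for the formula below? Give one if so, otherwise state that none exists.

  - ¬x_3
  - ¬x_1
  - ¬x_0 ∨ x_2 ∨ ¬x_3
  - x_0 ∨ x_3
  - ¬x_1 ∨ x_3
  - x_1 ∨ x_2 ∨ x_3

x_0=T; x_1=F; x_2=T; x_3=F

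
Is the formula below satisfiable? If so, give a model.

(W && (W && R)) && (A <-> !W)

W: True; A: False; R: True

  W && (W && R) = True
    W && R = True
  A <-> !W = True
    !W = False
Both conjuncts True, so the formula holds.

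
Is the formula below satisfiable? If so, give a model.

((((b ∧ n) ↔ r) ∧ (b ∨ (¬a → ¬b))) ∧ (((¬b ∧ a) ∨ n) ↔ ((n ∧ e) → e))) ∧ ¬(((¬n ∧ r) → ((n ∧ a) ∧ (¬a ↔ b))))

Case n = True: the conjunct ¬(((¬n ∧ r) → ((n ∧ a) ∧ (¬a ↔ b)))) becomes ¬((False → (a ∧ (¬a ↔ b)))) = False.
Case n = False: the formula simplifies to ((¬r ∧ (b ∨ (¬a → ¬b))) ∧ (¬b ∧ a)) ∧ ¬(¬r).
  r = True: the conjunct ¬r is False.
  r = False: the conjunct ¬(¬r) becomes ¬(¬False) = False.
Both cases fail — unsatisfiable.

The formula is unsatisfiable.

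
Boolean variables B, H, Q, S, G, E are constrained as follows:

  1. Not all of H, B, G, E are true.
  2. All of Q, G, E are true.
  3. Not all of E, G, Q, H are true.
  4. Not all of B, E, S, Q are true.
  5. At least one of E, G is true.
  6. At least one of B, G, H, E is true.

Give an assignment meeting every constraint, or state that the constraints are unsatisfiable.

B: False, H: False, Q: True, S: False, G: True, E: True

  (1) {H, B, G, E}: 2/4 true — not all ✓
  (2) {Q, G, E}: all 3 true ✓
  (3) {E, G, Q, H}: 3/4 true — not all ✓
  (4) {B, E, S, Q}: 2/4 true — not all ✓
  (5) {E, G}: 2 true — at least one ✓
  (6) {B, G, H, E}: 2 true — at least one ✓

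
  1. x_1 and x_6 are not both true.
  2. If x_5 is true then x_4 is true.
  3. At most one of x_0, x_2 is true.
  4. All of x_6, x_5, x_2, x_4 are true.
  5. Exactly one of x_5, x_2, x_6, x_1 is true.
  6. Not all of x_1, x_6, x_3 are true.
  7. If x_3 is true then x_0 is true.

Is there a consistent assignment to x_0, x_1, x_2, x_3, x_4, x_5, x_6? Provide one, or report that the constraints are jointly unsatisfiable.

Case x_5 = True:
  (2) with x_5=T forces x_4 = True.
  (4) forces x_6 = True.
  Constraint (5) is violated (x_5=T, x_6=T) — contradiction.
Case x_5 = False:
  Constraint (4) is violated (x_5=F) — contradiction.
Both cases fail — unsatisfiable.

UNSATISFIABLE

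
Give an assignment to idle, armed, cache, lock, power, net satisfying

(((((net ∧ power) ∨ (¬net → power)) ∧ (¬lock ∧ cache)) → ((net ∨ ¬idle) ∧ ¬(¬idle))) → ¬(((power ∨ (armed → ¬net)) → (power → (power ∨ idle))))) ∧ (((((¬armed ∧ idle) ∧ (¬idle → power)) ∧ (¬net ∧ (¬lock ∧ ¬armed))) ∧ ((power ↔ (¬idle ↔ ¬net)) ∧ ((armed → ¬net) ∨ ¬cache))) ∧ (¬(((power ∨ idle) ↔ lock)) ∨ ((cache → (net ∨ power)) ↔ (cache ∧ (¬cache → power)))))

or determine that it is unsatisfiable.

The formula is unsatisfiable.

Case idle = True: the formula simplifies to ¬(((((net ∧ power) ∨ (¬net → power)) ∧ (¬lock ∧ cache)) → net)) ∧ (((¬armed ∧ (¬net ∧ (¬lock ∧ ¬armed))) ∧ ((power ↔ net) ∧ ((armed → ¬net) ∨ ¬cache))) ∧ (¬lock ∨ ((cache → (net ∨ power)) ↔ (cache ∧ (¬cache → power))))).
  lock = True: the conjunct ¬(((((net ∧ power) ∨ (¬net → power)) ∧ (¬lock ∧ cache)) → net)) becomes ¬((False → net)) = False.
  lock = False: simplifies to ¬(((((net ∧ power) ∨ (¬net → power)) ∧ cache) → net)) ∧ ((¬armed ∧ (¬net ∧ ¬armed)) ∧ ((power ↔ net) ∧ ((armed → ¬net) ∨ ¬cache))).
    net = True: the conjunct ¬(((((net ∧ power) ∨ (¬net → power)) ∧ cache) → net)) becomes ¬((cache → True)) = False.
    net = False: simplifies to ¬(¬((power ∧ cache))) ∧ ((¬armed ∧ ¬armed) ∧ ¬power).
      power = True: the conjunct ¬power is False.
      power = False: the conjunct ¬(¬((power ∧ cache))) becomes ¬(¬False) = False.
Case idle = False: the conjunct idle is False.
Both cases fail — unsatisfiable.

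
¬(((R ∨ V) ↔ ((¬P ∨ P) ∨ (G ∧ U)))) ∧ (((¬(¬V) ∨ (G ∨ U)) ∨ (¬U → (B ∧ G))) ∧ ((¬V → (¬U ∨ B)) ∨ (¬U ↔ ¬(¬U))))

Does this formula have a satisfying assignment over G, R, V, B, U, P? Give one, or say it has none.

G = True, R = False, V = False, B = True, U = False, P = True

  ¬(((R ∨ V) ↔ ((¬P ∨ P) ∨ (G ∧ U)))) = True
    (R ∨ V) ↔ ((¬P ∨ P) ∨ (G ∧ U)) = False
      R ∨ V = False
      (¬P ∨ P) ∨ (G ∧ U) = True
        ¬P ∨ P = True
          ¬P = False
        G ∧ U = False
  ((¬(¬V) ∨ (G ∨ U)) ∨ (¬U → (B ∧ G))) ∧ ((¬V → (¬U ∨ B)) ∨ (¬U ↔ ¬(¬U))) = True
    (¬(¬V) ∨ (G ∨ U)) ∨ (¬U → (B ∧ G)) = True
      ¬(¬V) ∨ (G ∨ U) = True
        ¬(¬V) = False
          ¬V = True
        G ∨ U = True
      ¬U → (B ∧ G) = True
        ¬U = True
        B ∧ G = True
    (¬V → (¬U ∨ B)) ∨ (¬U ↔ ¬(¬U)) = True
      ¬V → (¬U ∨ B) = True
        ¬V = True
        ¬U ∨ B = True
          ¬U = True
      ¬U ↔ ¬(¬U) = False
        ¬U = True
        ¬(¬U) = False
          ¬U = True
Both conjuncts True, so the formula holds.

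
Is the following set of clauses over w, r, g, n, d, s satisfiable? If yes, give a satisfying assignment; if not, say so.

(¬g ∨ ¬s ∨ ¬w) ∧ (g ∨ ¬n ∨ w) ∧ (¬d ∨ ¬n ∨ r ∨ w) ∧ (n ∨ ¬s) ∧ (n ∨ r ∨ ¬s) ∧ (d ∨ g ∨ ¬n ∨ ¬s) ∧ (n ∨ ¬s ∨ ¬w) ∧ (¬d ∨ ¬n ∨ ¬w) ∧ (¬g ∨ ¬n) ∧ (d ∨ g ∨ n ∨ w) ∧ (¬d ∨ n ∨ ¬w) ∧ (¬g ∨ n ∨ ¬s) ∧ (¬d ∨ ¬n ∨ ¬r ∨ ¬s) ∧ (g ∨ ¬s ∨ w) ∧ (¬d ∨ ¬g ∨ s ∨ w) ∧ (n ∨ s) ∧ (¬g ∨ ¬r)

w: True, r: False, g: False, n: True, d: False, s: False

Set w = True.
Set r = False.
Try g = True:
  (¬g ∨ ¬s ∨ ¬w) forces s = False.
  (¬g ∨ ¬n) forces n = False.
  clause (n ∨ s) is falsified — backtrack.
So g = False.
Try n = False:
  (n ∨ ¬s) forces s = False.
  clause (n ∨ s) is falsified — backtrack.
So n = True.
  then (¬d ∨ ¬n ∨ ¬w) forces d = False.
  then (d ∨ g ∨ ¬n ∨ ¬s) forces s = False.
All clauses satisfied.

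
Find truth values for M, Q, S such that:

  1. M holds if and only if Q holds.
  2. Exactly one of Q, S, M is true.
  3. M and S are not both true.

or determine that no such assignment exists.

M = False, Q = False, S = True

  (1) M=F, Q=F — same ✓
  (2) {Q, S, M}: 1 true — exactly one ✓
  (3) M=F, S=T — not both ✓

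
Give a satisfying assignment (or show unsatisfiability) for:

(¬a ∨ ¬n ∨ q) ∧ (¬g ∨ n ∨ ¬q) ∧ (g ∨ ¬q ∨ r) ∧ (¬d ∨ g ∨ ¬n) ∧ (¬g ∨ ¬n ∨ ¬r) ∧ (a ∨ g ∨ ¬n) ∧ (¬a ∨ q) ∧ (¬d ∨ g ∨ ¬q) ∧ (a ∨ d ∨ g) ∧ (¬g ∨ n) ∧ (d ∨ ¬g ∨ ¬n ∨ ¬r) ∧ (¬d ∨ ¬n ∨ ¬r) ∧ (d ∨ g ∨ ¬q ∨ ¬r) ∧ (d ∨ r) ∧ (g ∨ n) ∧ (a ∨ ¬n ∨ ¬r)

Try n = False:
  (¬g ∨ n) forces g = False.
  clause (g ∨ n) is falsified — backtrack.
So n = True.
Try r = True:
  (¬g ∨ ¬n ∨ ¬r) forces g = False.
  (¬d ∨ g ∨ ¬n) forces d = False.
  (a ∨ g ∨ ¬n) forces a = True.
  (¬a ∨ ¬n ∨ q) forces q = True.
  clause (d ∨ g ∨ ¬q ∨ ¬r) is falsified — backtrack.
So r = False.
  then (d ∨ r) forces d = True.
  then (¬d ∨ g ∨ ¬n) forces g = True.
Set q = False.
  then (¬a ∨ ¬n ∨ q) forces a = False.
All clauses satisfied.

n = True, r = False, d = True, q = False, a = False, g = True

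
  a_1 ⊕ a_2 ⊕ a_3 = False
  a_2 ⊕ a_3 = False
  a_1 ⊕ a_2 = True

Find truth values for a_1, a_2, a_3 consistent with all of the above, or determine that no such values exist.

a_1=F; a_2=T; a_3=T

a_1 ⊕ a_2 ⊕ a_3 = F ⊕ T ⊕ T = False ✓
a_2 ⊕ a_3 = T ⊕ T = False ✓
a_1 ⊕ a_2 = F ⊕ T = True ✓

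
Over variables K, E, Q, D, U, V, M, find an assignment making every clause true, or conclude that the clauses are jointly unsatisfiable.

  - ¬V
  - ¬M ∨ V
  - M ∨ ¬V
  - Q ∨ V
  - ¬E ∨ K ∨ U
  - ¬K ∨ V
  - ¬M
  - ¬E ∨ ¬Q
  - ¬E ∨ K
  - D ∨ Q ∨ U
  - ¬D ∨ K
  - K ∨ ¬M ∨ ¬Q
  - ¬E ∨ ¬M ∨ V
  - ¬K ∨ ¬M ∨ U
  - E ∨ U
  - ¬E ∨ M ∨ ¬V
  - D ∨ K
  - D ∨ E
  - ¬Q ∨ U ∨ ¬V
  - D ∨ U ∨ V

Case V = True:
  Clause (¬V) is falsified — contradiction.
Case V = False:
  (¬M ∨ V) forces M = False.
  (Q ∨ V) forces Q = True.
  (¬K ∨ V) forces K = False.
  (¬E ∨ ¬Q) forces E = False.
  (¬D ∨ K) forces D = False.
  Clause (D ∨ K) is falsified — contradiction.
Both cases fail, so the formula is unsatisfiable.

No satisfying assignment exists.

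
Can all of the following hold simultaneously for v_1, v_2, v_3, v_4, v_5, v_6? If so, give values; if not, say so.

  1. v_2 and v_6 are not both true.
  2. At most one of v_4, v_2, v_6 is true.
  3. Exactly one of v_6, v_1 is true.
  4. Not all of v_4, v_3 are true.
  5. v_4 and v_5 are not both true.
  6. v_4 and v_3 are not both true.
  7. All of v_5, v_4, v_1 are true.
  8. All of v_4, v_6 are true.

The formula is unsatisfiable.

Case v_1 = True:
  (3) with v_1=T forces v_6 = False.
  Constraint (8) is violated (v_6=F) — contradiction.
Case v_1 = False:
  Constraint (7) is violated (v_1=F) — contradiction.
Both cases fail — unsatisfiable.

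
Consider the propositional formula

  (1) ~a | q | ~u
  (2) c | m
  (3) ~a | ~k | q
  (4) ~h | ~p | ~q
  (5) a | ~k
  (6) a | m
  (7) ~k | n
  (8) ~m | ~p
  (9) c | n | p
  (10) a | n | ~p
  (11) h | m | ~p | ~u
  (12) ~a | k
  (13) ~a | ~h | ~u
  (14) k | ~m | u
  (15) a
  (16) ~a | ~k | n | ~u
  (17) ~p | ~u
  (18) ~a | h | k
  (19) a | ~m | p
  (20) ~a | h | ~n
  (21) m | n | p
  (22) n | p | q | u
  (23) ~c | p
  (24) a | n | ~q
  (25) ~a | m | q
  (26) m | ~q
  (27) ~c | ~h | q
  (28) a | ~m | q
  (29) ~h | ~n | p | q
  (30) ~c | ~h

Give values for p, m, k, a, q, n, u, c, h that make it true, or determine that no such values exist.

Unit clause (a) forces a = True.
In (~a | k) only k is left, so k = True.
In (~a | ~k | q) only q is left, so q = True.
In (~k | n) only n is left, so n = True.
In (~a | h | ~n) only h is left, so h = True.
In (m | ~q) only m is left, so m = True.
In (~c | ~h) only ~c is left, so c = False.
In (~h | ~p | ~q) only ~p is left, so p = False.
In (~a | ~h | ~u) only ~u is left, so u = False.
All clauses satisfied.

p = False, m = True, k = True, a = True, q = True, n = True, u = False, c = False, h = True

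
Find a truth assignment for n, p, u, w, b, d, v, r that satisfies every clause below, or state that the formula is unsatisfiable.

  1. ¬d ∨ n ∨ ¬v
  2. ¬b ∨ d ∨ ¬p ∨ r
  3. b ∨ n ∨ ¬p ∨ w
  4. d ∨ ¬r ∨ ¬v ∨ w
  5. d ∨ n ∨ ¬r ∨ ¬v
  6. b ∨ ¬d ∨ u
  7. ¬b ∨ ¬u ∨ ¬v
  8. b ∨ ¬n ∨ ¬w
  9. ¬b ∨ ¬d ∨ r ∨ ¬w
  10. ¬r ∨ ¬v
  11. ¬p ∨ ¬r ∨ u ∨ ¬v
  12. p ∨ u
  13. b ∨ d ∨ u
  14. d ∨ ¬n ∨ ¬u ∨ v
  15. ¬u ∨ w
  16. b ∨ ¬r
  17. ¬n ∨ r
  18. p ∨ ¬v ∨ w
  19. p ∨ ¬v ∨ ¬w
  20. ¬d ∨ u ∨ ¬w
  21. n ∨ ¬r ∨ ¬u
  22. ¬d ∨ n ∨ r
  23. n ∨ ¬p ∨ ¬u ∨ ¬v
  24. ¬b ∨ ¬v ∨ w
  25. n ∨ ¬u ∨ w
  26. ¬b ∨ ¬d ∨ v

n = True, p = True, u = False, w = False, b = True, d = False, v = False, r = True

Set n = True.
  then (¬n ∨ r) forces r = True.
  then (¬r ∨ ¬v) forces v = False.
  then (b ∨ ¬r) forces b = True.
  then (¬b ∨ ¬d ∨ v) forces d = False.
  then (d ∨ ¬n ∨ ¬u ∨ v) forces u = False.
  then (p ∨ u) forces p = True.
Set w = False.
All clauses satisfied.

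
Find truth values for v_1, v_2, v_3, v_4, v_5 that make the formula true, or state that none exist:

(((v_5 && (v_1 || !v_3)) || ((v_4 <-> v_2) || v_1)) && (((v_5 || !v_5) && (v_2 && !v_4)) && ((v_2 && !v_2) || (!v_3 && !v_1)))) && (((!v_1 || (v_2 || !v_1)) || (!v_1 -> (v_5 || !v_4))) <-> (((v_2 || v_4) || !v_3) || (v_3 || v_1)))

v_1 = False, v_2 = True, v_3 = False, v_4 = False, v_5 = True

  ((v_5 && (v_1 || !v_3)) || ((v_4 <-> v_2) || v_1)) && (((v_5 || !v_5) && (v_2 && !v_4)) && ((v_2 && !v_2) || (!v_3 && !v_1))) = True
    (v_5 && (v_1 || !v_3)) || ((v_4 <-> v_2) || v_1) = True
      v_5 && (v_1 || !v_3) = True
        v_1 || !v_3 = True
          !v_3 = True
      (v_4 <-> v_2) || v_1 = False
        v_4 <-> v_2 = False
    ((v_5 || !v_5) && (v_2 && !v_4)) && ((v_2 && !v_2) || (!v_3 && !v_1)) = True
      (v_5 || !v_5) && (v_2 && !v_4) = True
        v_5 || !v_5 = True
          !v_5 = False
        v_2 && !v_4 = True
          !v_4 = True
      (v_2 && !v_2) || (!v_3 && !v_1) = True
        v_2 && !v_2 = False
          !v_2 = False
        !v_3 && !v_1 = True
          !v_3 = True
          !v_1 = True
  ((!v_1 || (v_2 || !v_1)) || (!v_1 -> (v_5 || !v_4))) <-> (((v_2 || v_4) || !v_3) || (v_3 || v_1)) = True
    (!v_1 || (v_2 || !v_1)) || (!v_1 -> (v_5 || !v_4)) = True
      !v_1 || (v_2 || !v_1) = True
        !v_1 = True
        v_2 || !v_1 = True
          !v_1 = True
      !v_1 -> (v_5 || !v_4) = True
        !v_1 = True
        v_5 || !v_4 = True
          !v_4 = True
    ((v_2 || v_4) || !v_3) || (v_3 || v_1) = True
      (v_2 || v_4) || !v_3 = True
        v_2 || v_4 = True
        !v_3 = True
      v_3 || v_1 = False
Both conjuncts True, so the formula holds.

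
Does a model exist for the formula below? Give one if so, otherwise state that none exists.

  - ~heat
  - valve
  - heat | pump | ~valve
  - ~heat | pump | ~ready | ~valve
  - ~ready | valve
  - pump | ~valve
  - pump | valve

pump=T; ready=F; valve=T; heat=F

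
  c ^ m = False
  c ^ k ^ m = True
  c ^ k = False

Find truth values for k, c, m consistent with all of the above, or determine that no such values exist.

k = True; c = True; m = True

c ^ m = T ^ T = False ✓
c ^ k ^ m = T ^ T ^ T = True ✓
c ^ k = T ^ T = False ✓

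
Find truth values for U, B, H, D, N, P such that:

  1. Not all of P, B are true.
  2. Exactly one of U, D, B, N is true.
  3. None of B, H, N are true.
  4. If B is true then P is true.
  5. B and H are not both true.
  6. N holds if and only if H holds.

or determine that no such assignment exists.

U = False, B = False, H = False, D = True, N = False, P = False

  (1) {P, B}: 0/2 true — not all ✓
  (2) {U, D, B, N}: 1 true — exactly one ✓
  (3) {B, H, N}: 0 true — none ✓
  (4) B=F ⇒ P: vacuous ✓
  (5) B=F, H=F — not both ✓
  (6) N=F, H=F — same ✓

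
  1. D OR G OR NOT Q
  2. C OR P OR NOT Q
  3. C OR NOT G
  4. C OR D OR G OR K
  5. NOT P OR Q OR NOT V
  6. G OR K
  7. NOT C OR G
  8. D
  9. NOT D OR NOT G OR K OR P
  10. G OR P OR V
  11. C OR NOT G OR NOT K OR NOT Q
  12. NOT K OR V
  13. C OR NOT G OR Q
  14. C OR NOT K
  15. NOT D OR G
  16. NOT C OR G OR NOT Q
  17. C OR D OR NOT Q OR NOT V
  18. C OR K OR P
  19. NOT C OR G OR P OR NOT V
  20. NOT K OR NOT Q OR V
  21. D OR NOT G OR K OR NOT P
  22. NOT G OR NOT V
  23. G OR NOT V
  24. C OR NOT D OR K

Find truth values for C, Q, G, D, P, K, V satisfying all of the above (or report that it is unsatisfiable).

Unit clause (D) forces D = True.
In (NOT D OR G) only G is left, so G = True.
In (NOT G OR NOT V) only NOT V is left, so V = False.
In (C OR NOT G) only C is left, so C = True.
In (NOT K OR V) only NOT K is left, so K = False.
In (NOT D OR NOT G OR K OR P) only P is left, so P = True.
Set Q = False.
All clauses satisfied.

C = True, Q = False, G = True, D = True, P = True, K = False, V = False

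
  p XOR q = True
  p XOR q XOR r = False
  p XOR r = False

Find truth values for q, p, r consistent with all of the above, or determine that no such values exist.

q = False, p = True, r = True

p XOR q = T XOR F = True ✓
p XOR q XOR r = T XOR F XOR T = False ✓
p XOR r = T XOR T = False ✓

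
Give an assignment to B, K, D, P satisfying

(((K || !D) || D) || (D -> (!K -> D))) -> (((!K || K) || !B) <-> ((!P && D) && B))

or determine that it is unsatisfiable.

B = True, K = True, D = True, P = False

  (((K || !D) || D) || (D -> (!K -> D))) -> (((!K || K) || !B) <-> ((!P && D) && B)) = True
    ((K || !D) || D) || (D -> (!K -> D)) = True
      (K || !D) || D = True
        K || !D = True
          !D = False
      D -> (!K -> D) = True
        !K -> D = True
          !K = False
    ((!K || K) || !B) <-> ((!P && D) && B) = True
      (!K || K) || !B = True
        !K || K = True
          !K = False
        !B = False
      (!P && D) && B = True
        !P && D = True
          !P = True
The formula evaluates to True.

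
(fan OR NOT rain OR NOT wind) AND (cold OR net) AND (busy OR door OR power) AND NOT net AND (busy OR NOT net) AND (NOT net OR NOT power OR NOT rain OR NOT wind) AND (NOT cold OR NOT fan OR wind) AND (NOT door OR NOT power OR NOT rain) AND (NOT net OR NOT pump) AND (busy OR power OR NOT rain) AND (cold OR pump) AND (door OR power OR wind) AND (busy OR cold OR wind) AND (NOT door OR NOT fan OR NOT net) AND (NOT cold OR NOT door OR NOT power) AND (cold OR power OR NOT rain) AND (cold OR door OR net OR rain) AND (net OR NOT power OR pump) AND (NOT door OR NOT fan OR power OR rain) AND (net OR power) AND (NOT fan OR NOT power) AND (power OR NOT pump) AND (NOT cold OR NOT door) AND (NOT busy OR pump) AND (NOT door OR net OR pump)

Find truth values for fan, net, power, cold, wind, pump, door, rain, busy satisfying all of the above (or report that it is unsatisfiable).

fan=F; net=F; power=T; cold=T; wind=F; pump=T; door=F; rain=F; busy=F

Unit clause (NOT net) forces net = False.
In (net OR power) only power is left, so power = True.
In (NOT fan OR NOT power) only NOT fan is left, so fan = False.
In (cold OR net) only cold is left, so cold = True.
In (NOT cold OR NOT door OR NOT power) only NOT door is left, so door = False.
In (net OR NOT power OR pump) only pump is left, so pump = True.
Set wind = False.
Set rain = False.
Set busy = False.
All clauses satisfied.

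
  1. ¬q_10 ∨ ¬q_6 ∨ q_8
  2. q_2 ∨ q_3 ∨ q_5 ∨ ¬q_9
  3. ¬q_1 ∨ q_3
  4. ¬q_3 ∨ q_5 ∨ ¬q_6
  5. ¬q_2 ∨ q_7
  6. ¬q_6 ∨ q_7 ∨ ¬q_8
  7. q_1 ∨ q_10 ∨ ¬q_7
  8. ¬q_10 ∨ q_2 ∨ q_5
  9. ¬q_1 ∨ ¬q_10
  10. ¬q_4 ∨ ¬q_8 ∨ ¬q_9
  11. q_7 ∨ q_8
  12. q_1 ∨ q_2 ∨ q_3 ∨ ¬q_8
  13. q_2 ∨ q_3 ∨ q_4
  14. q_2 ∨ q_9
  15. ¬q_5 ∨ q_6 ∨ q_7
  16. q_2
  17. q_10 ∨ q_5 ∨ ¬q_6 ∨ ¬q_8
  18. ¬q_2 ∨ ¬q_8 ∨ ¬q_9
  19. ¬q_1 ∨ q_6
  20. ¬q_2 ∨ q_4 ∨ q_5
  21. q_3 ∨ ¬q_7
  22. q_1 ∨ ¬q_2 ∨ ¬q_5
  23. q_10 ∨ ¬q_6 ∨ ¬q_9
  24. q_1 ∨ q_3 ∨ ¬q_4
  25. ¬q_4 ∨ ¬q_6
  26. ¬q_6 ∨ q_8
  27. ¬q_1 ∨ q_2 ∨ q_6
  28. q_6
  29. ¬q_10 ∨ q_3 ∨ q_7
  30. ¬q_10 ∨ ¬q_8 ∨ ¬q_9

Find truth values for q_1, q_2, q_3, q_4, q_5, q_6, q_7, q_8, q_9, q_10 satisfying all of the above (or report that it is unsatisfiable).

q_1=T, q_2=T, q_3=T, q_4=F, q_5=T, q_6=T, q_7=T, q_8=T, q_9=F, q_10=F

Unit clause (q_2) forces q_2 = True.
Unit clause (q_6) forces q_6 = True.
In (¬q_2 ∨ q_7) only q_7 is left, so q_7 = True.
In (q_3 ∨ ¬q_7) only q_3 is left, so q_3 = True.
In (¬q_4 ∨ ¬q_6) only ¬q_4 is left, so q_4 = False.
In (¬q_6 ∨ q_8) only q_8 is left, so q_8 = True.
In (¬q_3 ∨ q_5 ∨ ¬q_6) only q_5 is left, so q_5 = True.
In (¬q_2 ∨ ¬q_8 ∨ ¬q_9) only ¬q_9 is left, so q_9 = False.
In (q_1 ∨ ¬q_2 ∨ ¬q_5) only q_1 is left, so q_1 = True.
In (¬q_1 ∨ ¬q_10) only ¬q_10 is left, so q_10 = False.
All clauses satisfied.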